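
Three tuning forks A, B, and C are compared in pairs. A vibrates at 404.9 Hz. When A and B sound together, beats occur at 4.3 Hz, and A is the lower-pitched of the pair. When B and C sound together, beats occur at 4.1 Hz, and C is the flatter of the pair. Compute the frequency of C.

B is above A, so f_B = 404.9 + 4.3 = 409.2 Hz.
C is below B, so f_C = 409.2 − 4.1 = 405.1 Hz.

405.1 Hz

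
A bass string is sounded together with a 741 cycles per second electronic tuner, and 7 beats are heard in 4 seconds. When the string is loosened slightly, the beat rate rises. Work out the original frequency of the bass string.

Beat frequency = 7/4 = 1.75 Hz.
|f − 741| = 1.75, so the bass string was at either 739.25 Hz or 742.75 Hz.
Reducing tension lowers a string's frequency; the adjustment lowers the bass string's frequency.
The beat rate rose, so the adjustment moved the bass string further from 741 Hz — it was already below the reference.

739.25 Hz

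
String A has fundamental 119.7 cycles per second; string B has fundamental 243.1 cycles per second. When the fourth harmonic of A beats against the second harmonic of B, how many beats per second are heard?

7.4 Hz

Fourth harmonic of the first: 4·119.7 = 478.8 Hz.
Second harmonic of the second: 2·243.1 = 486.2 Hz.
f_beat = |478.8 − 486.2| = 7.4 Hz.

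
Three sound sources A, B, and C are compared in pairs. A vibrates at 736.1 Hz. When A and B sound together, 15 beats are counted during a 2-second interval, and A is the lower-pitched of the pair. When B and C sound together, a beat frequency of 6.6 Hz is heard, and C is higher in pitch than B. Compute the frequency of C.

750.2 Hz

A–B: Beat frequency = 15/2 = 7.5 Hz.
B is above A, so f_B = 736.1 + 7.5 = 743.6 Hz.
C is above B, so f_C = 743.6 + 6.6 = 750.2 Hz.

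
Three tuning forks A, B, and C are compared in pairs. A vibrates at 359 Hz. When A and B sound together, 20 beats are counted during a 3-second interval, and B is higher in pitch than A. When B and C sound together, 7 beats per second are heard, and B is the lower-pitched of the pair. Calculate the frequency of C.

372.6667 Hz

A–B: Beat frequency = 20/3 = 6.6667 Hz.
B is above A, so f_B = 359 + 6.6667 = 365.6667 Hz.
C is above B, so f_C = 365.6667 + 7 = 372.6667 Hz.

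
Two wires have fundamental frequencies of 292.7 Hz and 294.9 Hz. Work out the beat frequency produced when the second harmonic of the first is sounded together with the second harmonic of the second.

4.4 Hz

Second harmonic of the first: 2·292.7 = 585.4 Hz.
Second harmonic of the second: 2·294.9 = 589.8 Hz.
f_beat = |585.4 − 589.8| = 4.4 Hz.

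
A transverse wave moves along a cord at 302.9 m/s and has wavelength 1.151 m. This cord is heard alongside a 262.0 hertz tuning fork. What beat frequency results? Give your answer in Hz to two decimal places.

1.16 Hz

Source frequency f = v/λ = 302.9/1.151 = 263.1625 Hz.
f_beat = |263.1625 − 262.0| = 1.16 Hz.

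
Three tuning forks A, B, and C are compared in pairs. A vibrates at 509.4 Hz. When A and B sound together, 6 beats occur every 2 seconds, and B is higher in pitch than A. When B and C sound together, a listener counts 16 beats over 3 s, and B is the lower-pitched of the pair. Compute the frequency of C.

517.7333 Hz

A–B: Beat frequency = 6/2 = 3 Hz.
B is above A, so f_B = 509.4 + 3 = 512.4 Hz.
B–C: Beat frequency = 16/3 = 5.3333 Hz.
C is above B, so f_C = 512.4 + 5.3333 = 517.7333 Hz.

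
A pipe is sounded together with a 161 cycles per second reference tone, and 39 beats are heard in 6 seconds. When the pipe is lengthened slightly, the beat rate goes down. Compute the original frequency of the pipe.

167.5 Hz

Beat frequency = 39/6 = 6.5 Hz.
|f − 161| = 6.5, so the pipe was at either 154.5 Hz or 167.5 Hz.
A longer pipe has a lower fundamental; the adjustment lowers the pipe's frequency.
The beat rate fell, so the adjustment moved the pipe toward 161 Hz — it must have started above the reference.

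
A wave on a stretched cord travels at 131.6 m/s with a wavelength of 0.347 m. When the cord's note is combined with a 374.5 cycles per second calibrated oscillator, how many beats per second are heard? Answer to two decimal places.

Source frequency f = v/λ = 131.6/0.347 = 379.2507 Hz.
f_beat = |379.2507 − 374.5| = 4.75 Hz.

4.75 Hz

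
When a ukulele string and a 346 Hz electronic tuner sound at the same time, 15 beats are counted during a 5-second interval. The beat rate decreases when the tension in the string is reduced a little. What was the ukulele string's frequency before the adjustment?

349 Hz

Beat frequency = 15/5 = 3 Hz.
|f − 346| = 3, so the ukulele string was at either 343 Hz or 349 Hz.
Lower tension means lower frequency; the adjustment lowers the ukulele string's frequency.
The beat rate fell, so the adjustment moved the ukulele string toward 346 Hz — it must have started above the reference.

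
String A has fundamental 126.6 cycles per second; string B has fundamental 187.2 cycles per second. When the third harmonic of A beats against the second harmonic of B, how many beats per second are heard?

5.4 Hz

Third harmonic of the first: 3·126.6 = 379.8 Hz.
Second harmonic of the second: 2·187.2 = 374.4 Hz.
f_beat = |379.8 − 374.4| = 5.4 Hz.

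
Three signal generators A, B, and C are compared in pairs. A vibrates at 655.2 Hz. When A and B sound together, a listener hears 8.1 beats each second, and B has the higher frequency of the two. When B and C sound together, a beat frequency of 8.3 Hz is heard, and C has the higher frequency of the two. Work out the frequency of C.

B is above A, so f_B = 655.2 + 8.1 = 663.3 Hz.
C is above B, so f_C = 663.3 + 8.3 = 671.6 Hz.

671.6 Hz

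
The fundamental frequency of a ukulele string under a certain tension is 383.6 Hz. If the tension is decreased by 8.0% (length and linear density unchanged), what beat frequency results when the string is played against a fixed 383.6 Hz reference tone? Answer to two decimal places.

15.66 Hz

For a string, f ∝ √T, so the new frequency is 383.6·√0.920 = 367.9362 Hz.
f_beat = |367.9362 − 383.6| = 15.66 Hz.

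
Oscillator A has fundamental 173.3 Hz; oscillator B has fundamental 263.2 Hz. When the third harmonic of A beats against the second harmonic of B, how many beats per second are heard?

Third harmonic of the first: 3·173.3 = 519.9 Hz.
Second harmonic of the second: 2·263.2 = 526.4 Hz.
f_beat = |519.9 − 526.4| = 6.5 Hz.

6.5 Hz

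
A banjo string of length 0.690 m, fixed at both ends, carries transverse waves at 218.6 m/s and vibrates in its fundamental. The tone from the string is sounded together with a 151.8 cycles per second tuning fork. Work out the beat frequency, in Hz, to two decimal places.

6.61 Hz

For a string fixed at both ends, f_n = n·v/(2L) = 1·218.6/(2·0.690) = 158.4058 Hz.
f_beat = |158.4058 − 151.8| = 6.61 Hz.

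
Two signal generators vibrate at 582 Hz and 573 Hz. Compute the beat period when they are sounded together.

0.111 s

f_beat = |582 − 573| = 9 Hz.
Beat period T = 1 / f_beat = 1 / 9 s.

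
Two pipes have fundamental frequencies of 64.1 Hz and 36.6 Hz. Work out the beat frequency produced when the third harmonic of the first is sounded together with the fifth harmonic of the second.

Third harmonic of the first: 3·64.1 = 192.3 Hz.
Fifth harmonic of the second: 5·36.6 = 183.0 Hz.
f_beat = |192.3 − 183.0| = 9.3 Hz.

9.3 Hz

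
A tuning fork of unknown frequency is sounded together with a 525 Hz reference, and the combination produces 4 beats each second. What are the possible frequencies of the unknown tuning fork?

|f − 525| = 4, so f = 525 ± 4.

521 Hz or 529 Hz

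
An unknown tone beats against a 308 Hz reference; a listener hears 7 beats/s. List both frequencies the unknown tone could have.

|f − 308| = 7, so f = 308 ± 7.

301 Hz or 315 Hz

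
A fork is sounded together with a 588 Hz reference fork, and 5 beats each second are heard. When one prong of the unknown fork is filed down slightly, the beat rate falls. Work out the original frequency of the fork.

|f − 588| = 5, so the fork was at either 583 Hz or 593 Hz.
Filing a prong removes mass and raises the fork's frequency; the adjustment raises the fork's frequency.
The beat rate fell, so the adjustment moved the fork toward 588 Hz — it must have started below the reference.

583 Hz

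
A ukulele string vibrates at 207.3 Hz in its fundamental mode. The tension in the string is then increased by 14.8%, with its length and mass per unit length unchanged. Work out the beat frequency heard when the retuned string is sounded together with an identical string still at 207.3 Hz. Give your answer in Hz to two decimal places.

14.81 Hz

For a string, f ∝ √T, so the new frequency is 207.3·√1.148 = 222.1111 Hz.
f_beat = |222.1111 − 207.3| = 14.81 Hz.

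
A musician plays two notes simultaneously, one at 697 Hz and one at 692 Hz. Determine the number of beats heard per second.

The beat frequency equals the magnitude of the frequency difference.
|697 − 692| = 5 Hz.

5 Hz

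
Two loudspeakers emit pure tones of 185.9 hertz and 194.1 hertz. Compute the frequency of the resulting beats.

The beat frequency equals the magnitude of the frequency difference.
|185.9 − 194.1| = 8.2 Hz.

8.2 Hz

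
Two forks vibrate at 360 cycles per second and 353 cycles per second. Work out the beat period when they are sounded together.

f_beat = |360 − 353| = 7 Hz.
Beat period T = 1 / f_beat = 1 / 7 s.

0.143 s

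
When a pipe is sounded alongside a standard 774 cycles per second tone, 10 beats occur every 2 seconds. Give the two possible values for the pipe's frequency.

Beat frequency = 10/2 = 5 Hz.
|f − 774| = 5, so f = 774 ± 5.

769 Hz or 779 Hz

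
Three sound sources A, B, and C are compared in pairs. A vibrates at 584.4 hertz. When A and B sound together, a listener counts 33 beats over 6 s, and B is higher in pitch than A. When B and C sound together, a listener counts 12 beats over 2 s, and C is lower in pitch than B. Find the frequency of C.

583.9 Hz

A–B: Beat frequency = 33/6 = 5.5 Hz.
B is above A, so f_B = 584.4 + 5.5 = 589.9 Hz.
B–C: Beat frequency = 12/2 = 6 Hz.
C is below B, so f_C = 589.9 − 6 = 583.9 Hz.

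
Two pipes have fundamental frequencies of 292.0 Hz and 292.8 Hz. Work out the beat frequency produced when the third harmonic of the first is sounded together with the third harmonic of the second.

Third harmonic of the first: 3·292.0 = 876.0 Hz.
Third harmonic of the second: 3·292.8 = 878.4 Hz.
f_beat = |876.0 − 878.4| = 2.4 Hz.

2.4 Hz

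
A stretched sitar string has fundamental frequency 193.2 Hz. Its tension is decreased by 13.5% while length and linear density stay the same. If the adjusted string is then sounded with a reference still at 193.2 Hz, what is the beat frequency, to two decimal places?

13.51 Hz

For a string, f ∝ √T, so the new frequency is 193.2·√0.865 = 179.6864 Hz.
f_beat = |179.6864 − 193.2| = 13.51 Hz.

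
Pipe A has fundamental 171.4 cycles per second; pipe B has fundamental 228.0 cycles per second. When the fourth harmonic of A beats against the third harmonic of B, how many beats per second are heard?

Fourth harmonic of the first: 4·171.4 = 685.6 Hz.
Third harmonic of the second: 3·228.0 = 684.0 Hz.
f_beat = |685.6 − 684.0| = 1.6 Hz.

1.6 Hz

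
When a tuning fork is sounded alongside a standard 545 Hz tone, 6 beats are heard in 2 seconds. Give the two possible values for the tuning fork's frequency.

542 Hz or 548 Hz

Beat frequency = 6/2 = 3 Hz.
|f − 545| = 3, so f = 545 ± 3.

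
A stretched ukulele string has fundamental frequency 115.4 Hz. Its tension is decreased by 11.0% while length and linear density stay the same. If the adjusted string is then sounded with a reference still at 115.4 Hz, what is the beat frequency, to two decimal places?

6.53 Hz

For a string, f ∝ √T, so the new frequency is 115.4·√0.890 = 108.8681 Hz.
f_beat = |108.8681 − 115.4| = 6.53 Hz.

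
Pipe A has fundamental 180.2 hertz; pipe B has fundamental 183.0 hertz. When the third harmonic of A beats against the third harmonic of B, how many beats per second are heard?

Third harmonic of the first: 3·180.2 = 540.6 Hz.
Third harmonic of the second: 3·183.0 = 549.0 Hz.
f_beat = |540.6 − 549.0| = 8.4 Hz.

8.4 Hz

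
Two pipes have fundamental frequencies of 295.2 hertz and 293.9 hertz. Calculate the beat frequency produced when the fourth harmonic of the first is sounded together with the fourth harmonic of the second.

5.2 Hz

Fourth harmonic of the first: 4·295.2 = 1180.8 Hz.
Fourth harmonic of the second: 4·293.9 = 1175.6 Hz.
f_beat = |1180.8 − 1175.6| = 5.2 Hz.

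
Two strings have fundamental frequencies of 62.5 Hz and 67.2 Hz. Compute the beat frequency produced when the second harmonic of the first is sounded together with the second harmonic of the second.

9.4 Hz

Second harmonic of the first: 2·62.5 = 125.0 Hz.
Second harmonic of the second: 2·67.2 = 134.4 Hz.
f_beat = |125.0 − 134.4| = 9.4 Hz.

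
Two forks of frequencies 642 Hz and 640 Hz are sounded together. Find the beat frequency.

Beats arise from superposition of two nearby frequencies; the beat rate is |f₁ − f₂|.
|642 − 640| = 2 Hz.

2 Hz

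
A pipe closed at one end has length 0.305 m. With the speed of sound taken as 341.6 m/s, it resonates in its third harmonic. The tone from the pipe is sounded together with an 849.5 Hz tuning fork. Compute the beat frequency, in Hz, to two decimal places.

Closed pipe (odd harmonics): f_n = n·v/(4L) = 3·341.6/(4·0.305) = 840.0000 Hz.
f_beat = |840.0000 − 849.5| = 9.50 Hz.

9.50 Hz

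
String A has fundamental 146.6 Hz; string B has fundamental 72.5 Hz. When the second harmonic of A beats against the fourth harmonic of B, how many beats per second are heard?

Second harmonic of the first: 2·146.6 = 293.2 Hz.
Fourth harmonic of the second: 4·72.5 = 290.0 Hz.
f_beat = |293.2 − 290.0| = 3.2 Hz.

3.2 Hz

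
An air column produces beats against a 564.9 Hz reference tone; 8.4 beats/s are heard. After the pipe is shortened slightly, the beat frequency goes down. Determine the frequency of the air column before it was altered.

556.5 Hz

|f − 564.9| = 8.4, so the air column was at either 556.5 Hz or 573.3 Hz.
A shorter pipe has a higher fundamental; the adjustment raises the air column's frequency.
The beat rate fell, so the adjustment moved the air column toward 564.9 Hz — it must have started below the reference.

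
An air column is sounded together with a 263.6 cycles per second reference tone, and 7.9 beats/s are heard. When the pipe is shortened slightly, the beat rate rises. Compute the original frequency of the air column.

|f − 263.6| = 7.9, so the air column was at either 255.7 Hz or 271.5 Hz.
A shorter pipe has a higher fundamental; the adjustment raises the air column's frequency.
The beat rate rose, so the adjustment moved the air column further from 263.6 Hz — it was already above the reference.

271.5 Hz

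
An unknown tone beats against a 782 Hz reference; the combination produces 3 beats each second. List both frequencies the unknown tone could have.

|f − 782| = 3, so f = 782 ± 3.

779 Hz or 785 Hz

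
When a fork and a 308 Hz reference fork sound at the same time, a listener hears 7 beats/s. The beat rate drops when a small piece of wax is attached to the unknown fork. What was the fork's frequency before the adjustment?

315 Hz

|f − 308| = 7, so the fork was at either 301 Hz or 315 Hz.
Loading a fork with wax lowers its frequency; the adjustment lowers the fork's frequency.
The beat rate fell, so the adjustment moved the fork toward 308 Hz — it must have started above the reference.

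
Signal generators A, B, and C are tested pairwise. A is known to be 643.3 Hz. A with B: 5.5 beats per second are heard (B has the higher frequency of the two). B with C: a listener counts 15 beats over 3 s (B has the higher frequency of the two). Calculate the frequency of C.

643.8 Hz

B is above A, so f_B = 643.3 + 5.5 = 648.8 Hz.
B–C: Beat frequency = 15/3 = 5 Hz.
C is below B, so f_C = 648.8 − 5 = 643.8 Hz.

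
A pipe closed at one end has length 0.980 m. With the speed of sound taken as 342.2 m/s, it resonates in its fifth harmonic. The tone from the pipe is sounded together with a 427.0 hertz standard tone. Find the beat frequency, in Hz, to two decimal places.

9.48 Hz

Closed pipe (odd harmonics): f_n = n·v/(4L) = 5·342.2/(4·0.980) = 436.4796 Hz.
f_beat = |436.4796 − 427.0| = 9.48 Hz.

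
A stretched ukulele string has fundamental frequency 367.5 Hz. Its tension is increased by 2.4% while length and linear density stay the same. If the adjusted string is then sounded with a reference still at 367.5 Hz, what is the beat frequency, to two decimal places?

4.38 Hz

For a string, f ∝ √T, so the new frequency is 367.5·√1.024 = 371.8839 Hz.
f_beat = |371.8839 − 367.5| = 4.38 Hz.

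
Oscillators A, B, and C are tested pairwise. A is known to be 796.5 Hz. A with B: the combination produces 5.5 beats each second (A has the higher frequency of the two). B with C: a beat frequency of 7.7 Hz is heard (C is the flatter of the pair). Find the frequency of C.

B is below A, so f_B = 796.5 − 5.5 = 791 Hz.
C is below B, so f_C = 791 − 7.7 = 783.3 Hz.

783.3 Hz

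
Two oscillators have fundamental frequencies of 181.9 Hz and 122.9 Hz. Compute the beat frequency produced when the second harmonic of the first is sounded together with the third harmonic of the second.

Second harmonic of the first: 2·181.9 = 363.8 Hz.
Third harmonic of the second: 3·122.9 = 368.7 Hz.
f_beat = |363.8 − 368.7| = 4.9 Hz.

4.9 Hz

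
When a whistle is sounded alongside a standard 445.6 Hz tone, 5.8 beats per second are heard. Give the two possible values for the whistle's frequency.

|f − 445.6| = 5.8, so f = 445.6 ± 5.8.

439.8 Hz or 451.4 Hz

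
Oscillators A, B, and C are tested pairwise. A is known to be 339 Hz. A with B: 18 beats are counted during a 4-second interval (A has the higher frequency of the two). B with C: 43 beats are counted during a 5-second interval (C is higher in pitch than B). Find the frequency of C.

343.1 Hz

A–B: Beat frequency = 18/4 = 4.5 Hz.
B is below A, so f_B = 339 − 4.5 = 334.5 Hz.
B–C: Beat frequency = 43/5 = 8.6 Hz.
C is above B, so f_C = 334.5 + 8.6 = 343.1 Hz.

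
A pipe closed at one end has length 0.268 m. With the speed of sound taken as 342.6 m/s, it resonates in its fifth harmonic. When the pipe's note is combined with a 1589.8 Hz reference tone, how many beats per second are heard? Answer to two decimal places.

8.15 Hz

Closed pipe (odd harmonics): f_n = n·v/(4L) = 5·342.6/(4·0.268) = 1597.9478 Hz.
f_beat = |1597.9478 − 1589.8| = 8.15 Hz.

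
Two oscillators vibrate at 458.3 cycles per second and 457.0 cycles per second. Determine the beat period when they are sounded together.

0.769 s

f_beat = |458.3 − 457.0| = 1.3 Hz.
Beat period T = 1 / f_beat = 1 / 1.3 s.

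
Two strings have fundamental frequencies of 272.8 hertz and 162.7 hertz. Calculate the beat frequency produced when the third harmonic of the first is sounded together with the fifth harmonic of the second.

4.9 Hz

Third harmonic of the first: 3·272.8 = 818.4 Hz.
Fifth harmonic of the second: 5·162.7 = 813.5 Hz.
f_beat = |818.4 − 813.5| = 4.9 Hz.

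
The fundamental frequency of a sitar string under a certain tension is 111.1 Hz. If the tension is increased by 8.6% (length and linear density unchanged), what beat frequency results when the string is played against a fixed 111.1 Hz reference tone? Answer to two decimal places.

For a string, f ∝ √T, so the new frequency is 111.1·√1.086 = 115.7788 Hz.
f_beat = |115.7788 − 111.1| = 4.68 Hz.

4.68 Hz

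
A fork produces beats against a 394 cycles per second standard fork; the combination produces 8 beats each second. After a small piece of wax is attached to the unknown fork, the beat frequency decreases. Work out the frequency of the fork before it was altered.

|f − 394| = 8, so the fork was at either 386 Hz or 402 Hz.
Loading a fork with wax lowers its frequency; the adjustment lowers the fork's frequency.
The beat rate fell, so the adjustment moved the fork toward 394 Hz — it must have started above the reference.

402 Hz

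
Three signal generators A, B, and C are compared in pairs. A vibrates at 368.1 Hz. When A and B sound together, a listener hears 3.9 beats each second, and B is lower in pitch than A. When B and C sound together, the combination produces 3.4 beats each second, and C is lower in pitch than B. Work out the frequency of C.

360.8 Hz

B is below A, so f_B = 368.1 − 3.9 = 364.2 Hz.
C is below B, so f_C = 364.2 − 3.4 = 360.8 Hz.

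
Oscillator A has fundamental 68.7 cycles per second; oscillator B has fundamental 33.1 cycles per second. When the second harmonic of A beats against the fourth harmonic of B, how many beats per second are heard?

5.0 Hz

Second harmonic of the first: 2·68.7 = 137.4 Hz.
Fourth harmonic of the second: 4·33.1 = 132.4 Hz.
f_beat = |137.4 − 132.4| = 5.0 Hz.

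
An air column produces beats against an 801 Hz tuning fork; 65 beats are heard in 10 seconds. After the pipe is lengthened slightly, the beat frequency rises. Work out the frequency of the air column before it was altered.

Beat frequency = 65/10 = 6.5 Hz.
|f − 801| = 6.5, so the air column was at either 794.5 Hz or 807.5 Hz.
A longer pipe has a lower fundamental; the adjustment lowers the air column's frequency.
The beat rate rose, so the adjustment moved the air column further from 801 Hz — it was already below the reference.

794.5 Hz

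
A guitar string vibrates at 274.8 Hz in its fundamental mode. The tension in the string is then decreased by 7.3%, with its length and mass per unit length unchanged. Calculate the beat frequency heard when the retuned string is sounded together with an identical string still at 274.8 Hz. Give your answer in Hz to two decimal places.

10.22 Hz

For a string, f ∝ √T, so the new frequency is 274.8·√0.927 = 264.5797 Hz.
f_beat = |264.5797 − 274.8| = 10.22 Hz.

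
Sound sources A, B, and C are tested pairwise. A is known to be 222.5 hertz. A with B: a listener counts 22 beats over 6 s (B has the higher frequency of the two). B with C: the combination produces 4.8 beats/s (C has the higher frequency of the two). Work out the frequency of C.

230.9667 Hz

A–B: Beat frequency = 22/6 = 3.6667 Hz.
B is above A, so f_B = 222.5 + 3.6667 = 226.1667 Hz.
C is above B, so f_C = 226.1667 + 4.8 = 230.9667 Hz.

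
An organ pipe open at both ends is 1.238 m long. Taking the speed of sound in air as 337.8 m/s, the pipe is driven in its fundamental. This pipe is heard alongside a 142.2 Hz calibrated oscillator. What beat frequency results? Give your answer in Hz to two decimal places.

Open pipe: f_n = n·v/(2L) = 1·337.8/(2·1.238) = 136.4297 Hz.
f_beat = |136.4297 − 142.2| = 5.77 Hz.

5.77 Hz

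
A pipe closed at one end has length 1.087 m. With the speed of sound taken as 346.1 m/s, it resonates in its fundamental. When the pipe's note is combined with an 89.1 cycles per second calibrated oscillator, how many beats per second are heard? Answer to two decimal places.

9.50 Hz

Closed pipe (odd harmonics): f_n = n·v/(4L) = 1·346.1/(4·1.087) = 79.5998 Hz.
f_beat = |79.5998 − 89.1| = 9.50 Hz.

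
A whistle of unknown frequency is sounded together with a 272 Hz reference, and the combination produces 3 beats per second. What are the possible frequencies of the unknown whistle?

269 Hz or 275 Hz

|f − 272| = 3, so f = 272 ± 3.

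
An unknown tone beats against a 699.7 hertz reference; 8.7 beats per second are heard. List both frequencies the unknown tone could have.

|f − 699.7| = 8.7, so f = 699.7 ± 8.7.

691 Hz or 708.4 Hz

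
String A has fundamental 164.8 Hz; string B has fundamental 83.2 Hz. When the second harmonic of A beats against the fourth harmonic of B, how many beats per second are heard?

3.2 Hz

Second harmonic of the first: 2·164.8 = 329.6 Hz.
Fourth harmonic of the second: 4·83.2 = 332.8 Hz.
f_beat = |329.6 − 332.8| = 3.2 Hz.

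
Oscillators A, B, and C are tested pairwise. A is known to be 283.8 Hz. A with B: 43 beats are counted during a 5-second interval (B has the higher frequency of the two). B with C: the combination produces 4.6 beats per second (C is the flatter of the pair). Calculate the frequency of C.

287.8 Hz

A–B: Beat frequency = 43/5 = 8.6 Hz.
B is above A, so f_B = 283.8 + 8.6 = 292.4 Hz.
C is below B, so f_C = 292.4 − 4.6 = 287.8 Hz.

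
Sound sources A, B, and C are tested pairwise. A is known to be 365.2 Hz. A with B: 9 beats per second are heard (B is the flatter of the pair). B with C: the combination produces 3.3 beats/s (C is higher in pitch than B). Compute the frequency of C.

B is below A, so f_B = 365.2 − 9 = 356.2 Hz.
C is above B, so f_C = 356.2 + 3.3 = 359.5 Hz.

359.5 Hz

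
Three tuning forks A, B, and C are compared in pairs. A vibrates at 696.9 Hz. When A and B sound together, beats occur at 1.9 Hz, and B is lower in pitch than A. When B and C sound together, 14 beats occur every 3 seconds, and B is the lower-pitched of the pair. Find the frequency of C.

699.6667 Hz

B is below A, so f_B = 696.9 − 1.9 = 695 Hz.
B–C: Beat frequency = 14/3 = 4.6667 Hz.
C is above B, so f_C = 695 + 4.6667 = 699.6667 Hz.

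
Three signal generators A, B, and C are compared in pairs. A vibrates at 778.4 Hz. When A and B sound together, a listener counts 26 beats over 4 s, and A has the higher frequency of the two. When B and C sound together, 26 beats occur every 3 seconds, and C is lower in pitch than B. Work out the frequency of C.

763.2333 Hz

A–B: Beat frequency = 26/4 = 6.5 Hz.
B is below A, so f_B = 778.4 − 6.5 = 771.9 Hz.
B–C: Beat frequency = 26/3 = 8.6667 Hz.
C is below B, so f_C = 771.9 − 8.6667 = 763.2333 Hz.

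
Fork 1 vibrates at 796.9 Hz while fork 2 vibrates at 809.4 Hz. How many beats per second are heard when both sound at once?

12.5 Hz

f_beat = |f₁ − f₂|.
|796.9 − 809.4| = 12.5 Hz.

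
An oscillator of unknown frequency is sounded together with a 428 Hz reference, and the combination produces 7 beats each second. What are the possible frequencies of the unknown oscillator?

421 Hz or 435 Hz

|f − 428| = 7, so f = 428 ± 7.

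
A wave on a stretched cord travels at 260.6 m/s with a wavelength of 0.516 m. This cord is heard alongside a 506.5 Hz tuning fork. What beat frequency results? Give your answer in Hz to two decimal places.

Source frequency f = v/λ = 260.6/0.516 = 505.0388 Hz.
f_beat = |505.0388 − 506.5| = 1.46 Hz.

1.46 Hz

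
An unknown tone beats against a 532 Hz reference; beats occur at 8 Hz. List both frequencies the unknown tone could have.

|f − 532| = 8, so f = 532 ± 8.

524 Hz or 540 Hz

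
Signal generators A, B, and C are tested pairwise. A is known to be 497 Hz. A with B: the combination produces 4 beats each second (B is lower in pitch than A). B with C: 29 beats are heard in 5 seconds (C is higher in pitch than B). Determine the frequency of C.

B is below A, so f_B = 497 − 4 = 493 Hz.
B–C: Beat frequency = 29/5 = 5.8 Hz.
C is above B, so f_C = 493 + 5.8 = 498.8 Hz.

498.8 Hz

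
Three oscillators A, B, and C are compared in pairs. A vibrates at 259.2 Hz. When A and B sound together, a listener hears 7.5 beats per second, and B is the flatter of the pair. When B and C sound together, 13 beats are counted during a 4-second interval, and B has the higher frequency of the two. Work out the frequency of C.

248.45 Hz

B is below A, so f_B = 259.2 − 7.5 = 251.7 Hz.
B–C: Beat frequency = 13/4 = 3.25 Hz.
C is below B, so f_C = 251.7 − 3.25 = 248.45 Hz.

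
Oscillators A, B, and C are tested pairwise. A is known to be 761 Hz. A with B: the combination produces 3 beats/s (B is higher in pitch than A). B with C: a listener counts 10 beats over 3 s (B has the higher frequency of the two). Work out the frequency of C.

760.6667 Hz

B is above A, so f_B = 761 + 3 = 764 Hz.
B–C: Beat frequency = 10/3 = 3.3333 Hz.
C is below B, so f_C = 764 − 3.3333 = 760.6667 Hz.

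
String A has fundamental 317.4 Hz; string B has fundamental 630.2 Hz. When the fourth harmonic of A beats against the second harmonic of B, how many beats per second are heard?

9.2 Hz

Fourth harmonic of the first: 4·317.4 = 1269.6 Hz.
Second harmonic of the second: 2·630.2 = 1260.4 Hz.
f_beat = |1269.6 − 1260.4| = 9.2 Hz.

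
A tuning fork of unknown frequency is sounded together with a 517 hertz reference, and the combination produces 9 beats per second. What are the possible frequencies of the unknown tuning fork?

508 Hz or 526 Hz

|f − 517| = 9, so f = 517 ± 9.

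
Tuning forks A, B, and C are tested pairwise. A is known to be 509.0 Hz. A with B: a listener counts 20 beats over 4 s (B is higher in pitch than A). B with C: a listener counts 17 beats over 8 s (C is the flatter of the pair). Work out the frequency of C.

511.875 Hz

A–B: Beat frequency = 20/4 = 5 Hz.
B is above A, so f_B = 509.0 + 5 = 514 Hz.
B–C: Beat frequency = 17/8 = 2.125 Hz.
C is below B, so f_C = 514 − 2.125 = 511.875 Hz.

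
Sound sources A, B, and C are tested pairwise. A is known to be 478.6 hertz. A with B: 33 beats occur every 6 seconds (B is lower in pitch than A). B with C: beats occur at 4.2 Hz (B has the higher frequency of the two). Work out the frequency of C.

A–B: Beat frequency = 33/6 = 5.5 Hz.
B is below A, so f_B = 478.6 − 5.5 = 473.1 Hz.
C is below B, so f_C = 473.1 − 4.2 = 468.9 Hz.

468.9 Hz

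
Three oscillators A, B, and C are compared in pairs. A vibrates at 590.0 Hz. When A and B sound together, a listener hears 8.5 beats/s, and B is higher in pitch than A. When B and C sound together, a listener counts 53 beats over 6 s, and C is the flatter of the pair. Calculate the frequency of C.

589.6667 Hz

B is above A, so f_B = 590.0 + 8.5 = 598.5 Hz.
B–C: Beat frequency = 53/6 = 8.8333 Hz.
C is below B, so f_C = 598.5 − 8.8333 = 589.6667 Hz.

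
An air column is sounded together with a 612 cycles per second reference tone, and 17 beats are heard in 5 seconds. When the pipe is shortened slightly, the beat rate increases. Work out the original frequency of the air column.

Beat frequency = 17/5 = 3.4 Hz.
|f − 612| = 3.4, so the air column was at either 608.6 Hz or 615.4 Hz.
A shorter pipe has a higher fundamental; the adjustment raises the air column's frequency.
The beat rate rose, so the adjustment moved the air column further from 612 Hz — it was already above the reference.

615.4 Hz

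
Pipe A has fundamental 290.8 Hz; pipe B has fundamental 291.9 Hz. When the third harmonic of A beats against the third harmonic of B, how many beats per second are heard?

3.3 Hz

Third harmonic of the first: 3·290.8 = 872.4 Hz.
Third harmonic of the second: 3·291.9 = 875.7 Hz.
f_beat = |872.4 − 875.7| = 3.3 Hz.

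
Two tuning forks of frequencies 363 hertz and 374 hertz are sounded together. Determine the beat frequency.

11 Hz

f_beat = |f₁ − f₂|.
|363 − 374| = 11 Hz.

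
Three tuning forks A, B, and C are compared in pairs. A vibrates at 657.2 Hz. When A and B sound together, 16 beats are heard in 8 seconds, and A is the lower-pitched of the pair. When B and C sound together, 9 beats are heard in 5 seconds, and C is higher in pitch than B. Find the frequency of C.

661 Hz

A–B: Beat frequency = 16/8 = 2 Hz.
B is above A, so f_B = 657.2 + 2 = 659.2 Hz.
B–C: Beat frequency = 9/5 = 1.8 Hz.
C is above B, so f_C = 659.2 + 1.8 = 661 Hz.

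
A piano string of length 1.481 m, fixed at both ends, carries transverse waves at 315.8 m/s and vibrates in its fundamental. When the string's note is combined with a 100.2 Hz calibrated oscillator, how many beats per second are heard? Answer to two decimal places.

For a string fixed at both ends, f_n = n·v/(2L) = 1·315.8/(2·1.481) = 106.6172 Hz.
f_beat = |106.6172 − 100.2| = 6.42 Hz.

6.42 Hz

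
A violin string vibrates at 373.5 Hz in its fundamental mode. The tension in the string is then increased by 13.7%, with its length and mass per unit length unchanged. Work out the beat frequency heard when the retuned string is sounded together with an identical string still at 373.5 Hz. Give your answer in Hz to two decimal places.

For a string, f ∝ √T, so the new frequency is 373.5·√1.137 = 398.2638 Hz.
f_beat = |398.2638 − 373.5| = 24.76 Hz.

24.76 Hz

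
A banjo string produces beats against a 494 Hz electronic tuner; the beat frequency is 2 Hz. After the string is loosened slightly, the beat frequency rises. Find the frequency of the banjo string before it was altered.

492 Hz

|f − 494| = 2, so the banjo string was at either 492 Hz or 496 Hz.
Reducing tension lowers a string's frequency; the adjustment lowers the banjo string's frequency.
The beat rate rose, so the adjustment moved the banjo string further from 494 Hz — it was already below the reference.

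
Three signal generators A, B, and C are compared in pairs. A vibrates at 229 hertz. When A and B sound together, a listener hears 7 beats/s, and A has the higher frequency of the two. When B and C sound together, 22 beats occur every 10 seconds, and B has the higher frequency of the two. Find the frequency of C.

219.8 Hz

B is below A, so f_B = 229 − 7 = 222 Hz.
B–C: Beat frequency = 22/10 = 2.2 Hz.
C is below B, so f_C = 222 − 2.2 = 219.8 Hz.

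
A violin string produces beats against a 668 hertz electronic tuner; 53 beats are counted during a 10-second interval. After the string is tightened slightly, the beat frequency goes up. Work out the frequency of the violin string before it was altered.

Beat frequency = 53/10 = 5.3 Hz.
|f − 668| = 5.3, so the violin string was at either 662.7 Hz or 673.3 Hz.
Increasing tension raises a string's frequency; the adjustment raises the violin string's frequency.
The beat rate rose, so the adjustment moved the violin string further from 668 Hz — it was already above the reference.

673.3 Hz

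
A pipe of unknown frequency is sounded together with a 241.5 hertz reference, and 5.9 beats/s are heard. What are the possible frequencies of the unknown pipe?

235.6 Hz or 247.4 Hz

|f − 241.5| = 5.9, so f = 241.5 ± 5.9.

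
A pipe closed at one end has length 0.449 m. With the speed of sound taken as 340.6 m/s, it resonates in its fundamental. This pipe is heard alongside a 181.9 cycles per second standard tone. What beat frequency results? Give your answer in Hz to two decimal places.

Closed pipe (odd harmonics): f_n = n·v/(4L) = 1·340.6/(4·0.449) = 189.6437 Hz.
f_beat = |189.6437 − 181.9| = 7.74 Hz.

7.74 Hz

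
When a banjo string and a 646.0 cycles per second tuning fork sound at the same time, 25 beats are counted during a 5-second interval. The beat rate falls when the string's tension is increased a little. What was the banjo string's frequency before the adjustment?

Beat frequency = 25/5 = 5 Hz.
|f − 646.0| = 5, so the banjo string was at either 641 Hz or 651 Hz.
Higher tension means higher frequency; the adjustment raises the banjo string's frequency.
The beat rate fell, so the adjustment moved the banjo string toward 646.0 Hz — it must have started below the reference.

641 Hz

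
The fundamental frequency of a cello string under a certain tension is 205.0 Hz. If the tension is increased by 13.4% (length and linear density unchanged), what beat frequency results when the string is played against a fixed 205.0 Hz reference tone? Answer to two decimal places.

13.30 Hz

For a string, f ∝ √T, so the new frequency is 205.0·√1.134 = 218.3033 Hz.
f_beat = |218.3033 − 205.0| = 13.30 Hz.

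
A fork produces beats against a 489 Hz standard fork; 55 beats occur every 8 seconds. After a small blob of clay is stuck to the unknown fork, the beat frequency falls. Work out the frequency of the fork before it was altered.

495.875 Hz

Beat frequency = 55/8 = 6.875 Hz.
|f − 489| = 6.875, so the fork was at either 482.125 Hz or 495.875 Hz.
Adding mass to a fork lowers its frequency; the adjustment lowers the fork's frequency.
The beat rate fell, so the adjustment moved the fork toward 489 Hz — it must have started above the reference.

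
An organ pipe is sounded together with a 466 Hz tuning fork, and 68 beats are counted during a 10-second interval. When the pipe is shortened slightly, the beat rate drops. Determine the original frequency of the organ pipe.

Beat frequency = 68/10 = 6.8 Hz.
|f − 466| = 6.8, so the organ pipe was at either 459.2 Hz or 472.8 Hz.
A shorter pipe has a higher fundamental; the adjustment raises the organ pipe's frequency.
The beat rate fell, so the adjustment moved the organ pipe toward 466 Hz — it must have started below the reference.

459.2 Hz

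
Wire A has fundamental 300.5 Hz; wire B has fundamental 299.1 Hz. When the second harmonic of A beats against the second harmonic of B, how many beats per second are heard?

2.8 Hz

Second harmonic of the first: 2·300.5 = 601.0 Hz.
Second harmonic of the second: 2·299.1 = 598.2 Hz.
f_beat = |601.0 − 598.2| = 2.8 Hz.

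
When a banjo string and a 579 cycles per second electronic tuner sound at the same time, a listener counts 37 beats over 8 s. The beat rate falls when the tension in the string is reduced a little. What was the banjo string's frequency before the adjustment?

Beat frequency = 37/8 = 4.625 Hz.
|f − 579| = 4.625, so the banjo string was at either 574.375 Hz or 583.625 Hz.
Lower tension means lower frequency; the adjustment lowers the banjo string's frequency.
The beat rate fell, so the adjustment moved the banjo string toward 579 Hz — it must have started above the reference.

583.625 Hz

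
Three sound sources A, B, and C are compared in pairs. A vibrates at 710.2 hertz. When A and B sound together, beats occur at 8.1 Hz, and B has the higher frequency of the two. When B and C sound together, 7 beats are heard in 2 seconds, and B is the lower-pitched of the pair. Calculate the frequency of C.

B is above A, so f_B = 710.2 + 8.1 = 718.3 Hz.
B–C: Beat frequency = 7/2 = 3.5 Hz.
C is above B, so f_C = 718.3 + 3.5 = 721.8 Hz.

721.8 Hz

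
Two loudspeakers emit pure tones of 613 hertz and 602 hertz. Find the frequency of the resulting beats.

f_beat = |f₁ − f₂|.
|613 − 602| = 11 Hz.

11 Hz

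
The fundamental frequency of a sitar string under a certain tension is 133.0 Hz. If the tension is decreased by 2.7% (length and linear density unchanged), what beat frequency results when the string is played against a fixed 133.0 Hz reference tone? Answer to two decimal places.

1.81 Hz

For a string, f ∝ √T, so the new frequency is 133.0·√0.973 = 131.1922 Hz.
f_beat = |131.1922 − 133.0| = 1.81 Hz.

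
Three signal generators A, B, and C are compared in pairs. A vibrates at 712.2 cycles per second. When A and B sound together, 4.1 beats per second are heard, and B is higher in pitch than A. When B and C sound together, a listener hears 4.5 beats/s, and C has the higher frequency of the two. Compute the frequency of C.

720.8 Hz

B is above A, so f_B = 712.2 + 4.1 = 716.3 Hz.
C is above B, so f_C = 716.3 + 4.5 = 720.8 Hz.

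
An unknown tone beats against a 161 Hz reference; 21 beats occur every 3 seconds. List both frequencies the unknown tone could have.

Beat frequency = 21/3 = 7 Hz.
|f − 161| = 7, so f = 161 ± 7.

154 Hz or 168 Hz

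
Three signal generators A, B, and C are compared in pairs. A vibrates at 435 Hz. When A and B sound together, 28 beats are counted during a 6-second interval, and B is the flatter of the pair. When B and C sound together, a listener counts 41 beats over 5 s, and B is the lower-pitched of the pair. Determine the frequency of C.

438.5333 Hz

A–B: Beat frequency = 28/6 = 4.6667 Hz.
B is below A, so f_B = 435 − 4.6667 = 430.3333 Hz.
B–C: Beat frequency = 41/5 = 8.2 Hz.
C is above B, so f_C = 430.3333 + 8.2 = 438.5333 Hz.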